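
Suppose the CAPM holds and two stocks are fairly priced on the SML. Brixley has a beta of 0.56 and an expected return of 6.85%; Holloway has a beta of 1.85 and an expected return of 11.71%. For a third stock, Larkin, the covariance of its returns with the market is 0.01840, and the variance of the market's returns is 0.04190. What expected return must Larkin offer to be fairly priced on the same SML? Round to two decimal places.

6.39%

MRP = (11.71% − 6.85%) / (1.85 − 0.56) = 3.7674%
R_f = 6.85% − 0.56 × 3.7674% = 4.7403%
β_Larkin = Cov / Var(R_m) = 0.01840 / 0.04190 = 0.4391
E(R_Larkin) = R_f + β × MRP = 4.7403% + 0.4391 × 3.7674% = 6.39%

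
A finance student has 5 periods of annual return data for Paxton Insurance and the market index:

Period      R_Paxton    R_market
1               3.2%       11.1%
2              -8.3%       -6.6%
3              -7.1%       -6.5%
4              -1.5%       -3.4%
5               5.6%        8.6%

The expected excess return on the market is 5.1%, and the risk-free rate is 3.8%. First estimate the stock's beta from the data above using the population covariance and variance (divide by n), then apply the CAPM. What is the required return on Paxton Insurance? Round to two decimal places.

Mean R_i = (3.2 − 8.3 − 7.1 − 1.5 + 5.6) / 5 = -1.6200%
Mean R_m = (11.1 − 6.6 − 6.5 − 3.4 + 8.6) / 5 = 0.6400%
Σ(R_i − R̄_i)(R_m − R̄_m) = 194.8940  ⇒  Cov = 194.8940 / 5 = 38.9788
Σ(R_m − R̄_m)² = 292.4920  ⇒  Var(R_m) = 292.4920 / 5 = 58.4984
β = Cov / Var(R_m) = 38.9788 / 58.4984 = 0.6663
E(R) = R_f + β × MRP = 3.8% + 0.6663 × 5.1% = 7.20%

7.20%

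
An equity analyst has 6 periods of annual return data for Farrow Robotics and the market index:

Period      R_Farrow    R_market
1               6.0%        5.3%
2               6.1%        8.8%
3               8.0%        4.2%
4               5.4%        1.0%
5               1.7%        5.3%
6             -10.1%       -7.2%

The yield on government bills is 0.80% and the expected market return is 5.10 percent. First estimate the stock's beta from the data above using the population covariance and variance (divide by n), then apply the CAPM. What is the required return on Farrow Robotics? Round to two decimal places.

5.18%

Mean R_i = (6.0 + 6.1 + 8.0 + 5.4 + 1.7 − 10.1) / 6 = 2.8500%
Mean R_m = (5.3 + 8.8 + 4.2 + 1.0 + 5.3 − 7.2) / 6 = 2.9000%
Σ(R_i − R̄_i)(R_m − R̄_m) = 156.6200  ⇒  Cov = 156.6200 / 6 = 26.1033
Σ(R_m − R̄_m)² = 153.6400  ⇒  Var(R_m) = 153.6400 / 6 = 25.6067
β = Cov / Var(R_m) = 26.1033 / 25.6067 = 1.0194
MRP = 5.10% − 0.80% = 4.30%
E(R) = R_f + β × MRP = 0.80% + 1.0194 × 4.30% = 5.18%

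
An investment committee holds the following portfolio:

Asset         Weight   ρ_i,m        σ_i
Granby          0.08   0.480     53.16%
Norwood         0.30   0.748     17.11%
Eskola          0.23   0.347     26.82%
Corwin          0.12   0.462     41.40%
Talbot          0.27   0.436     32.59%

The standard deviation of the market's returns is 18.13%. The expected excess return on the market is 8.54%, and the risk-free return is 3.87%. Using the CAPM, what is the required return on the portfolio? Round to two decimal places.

β_Granby = 0.480 × 53.16% / 18.13% = 1.4074
β_Norwood = 0.748 × 17.11% / 18.13% = 0.7059
β_Eskola = 0.347 × 26.82% / 18.13% = 0.5133
β_Corwin = 0.462 × 41.40% / 18.13% = 1.0550
β_Talbot = 0.436 × 32.59% / 18.13% = 0.7837
β_P = Σ w_i β_i = 0.08×1.4074 + 0.30×0.7059 + 0.23×0.5133 + 0.12×1.0550 + 0.27×0.7837 = 0.7806
E(R_P) = R_f + β_P × MRP = 3.87% + 0.7806 × 8.54% = 10.54%

10.54%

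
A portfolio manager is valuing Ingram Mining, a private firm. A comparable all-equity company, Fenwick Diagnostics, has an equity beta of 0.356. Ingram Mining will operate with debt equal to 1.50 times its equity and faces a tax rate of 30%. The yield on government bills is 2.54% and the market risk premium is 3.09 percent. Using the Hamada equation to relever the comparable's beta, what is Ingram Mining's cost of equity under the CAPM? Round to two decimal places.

4.80%

β_L = β_U × [1 + (1 − t)(D/E)] = 0.356 × [1 + (1 − 0.30) × 1.50]
    = 0.356 × [1 + 0.70 × 1.50] = 0.356 × 2.0500 = 0.7298
E(R) = R_f + β_L × MRP = 2.54% + 0.7298 × 3.09% = 4.80%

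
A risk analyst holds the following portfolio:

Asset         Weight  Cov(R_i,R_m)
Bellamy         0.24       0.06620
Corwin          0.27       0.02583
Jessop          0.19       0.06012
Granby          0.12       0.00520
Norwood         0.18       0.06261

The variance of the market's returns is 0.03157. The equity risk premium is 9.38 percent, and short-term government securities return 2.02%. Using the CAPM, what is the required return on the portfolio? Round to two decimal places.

15.74%

β_Bellamy = 0.06620 / 0.03157 = 2.0969
β_Corwin = 0.02583 / 0.03157 = 0.8182
β_Jessop = 0.06012 / 0.03157 = 1.9043
β_Granby = 0.00520 / 0.03157 = 0.1647
β_Norwood = 0.06261 / 0.03157 = 1.9832
β_P = Σ w_i β_i = 0.24×2.0969 + 0.27×0.8182 + 0.19×1.9043 + 0.12×0.1647 + 0.18×1.9832 = 1.4627
E(R_P) = R_f + β_P × MRP = 2.02% + 1.4627 × 9.38% = 15.74%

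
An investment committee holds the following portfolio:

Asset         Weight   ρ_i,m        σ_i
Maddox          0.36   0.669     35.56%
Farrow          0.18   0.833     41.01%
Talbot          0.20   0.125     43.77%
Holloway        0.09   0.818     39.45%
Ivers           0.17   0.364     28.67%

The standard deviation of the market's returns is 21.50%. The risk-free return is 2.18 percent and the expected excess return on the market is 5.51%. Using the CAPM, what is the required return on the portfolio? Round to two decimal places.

β_Maddox = 0.669 × 35.56% / 21.50% = 1.1065
β_Farrow = 0.833 × 41.01% / 21.50% = 1.5889
β_Talbot = 0.125 × 43.77% / 21.50% = 0.2545
β_Holloway = 0.818 × 39.45% / 21.50% = 1.5009
β_Ivers = 0.364 × 28.67% / 21.50% = 0.4854
β_P = Σ w_i β_i = 0.36×1.1065 + 0.18×1.5889 + 0.20×0.2545 + 0.09×1.5009 + 0.17×0.4854 = 0.9528
E(R_P) = R_f + β_P × MRP = 2.18% + 0.9528 × 5.51% = 7.43%

7.43%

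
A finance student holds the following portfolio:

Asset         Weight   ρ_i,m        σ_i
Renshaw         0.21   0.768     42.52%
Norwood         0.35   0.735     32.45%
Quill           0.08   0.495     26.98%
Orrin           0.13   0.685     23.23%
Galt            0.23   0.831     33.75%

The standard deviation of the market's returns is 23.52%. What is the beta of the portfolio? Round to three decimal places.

β_Renshaw = 0.768 × 42.52% / 23.52% = 1.3884
β_Norwood = 0.735 × 32.45% / 23.52% = 1.0141
β_Quill = 0.495 × 26.98% / 23.52% = 0.5678
β_Orrin = 0.685 × 23.23% / 23.52% = 0.6766
β_Galt = 0.831 × 33.75% / 23.52% = 1.1924
β_P = Σ w_i β_i = 0.21×1.3884 + 0.35×1.0141 + 0.08×0.5678 + 0.13×0.6766 + 0.23×1.1924 = 1.0541

1.054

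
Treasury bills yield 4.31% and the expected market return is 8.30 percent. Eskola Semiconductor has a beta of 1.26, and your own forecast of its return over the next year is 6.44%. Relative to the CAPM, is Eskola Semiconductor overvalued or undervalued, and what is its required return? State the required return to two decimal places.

MRP = 8.30% − 4.31% = 3.99%
Required return = R_f + β·MRP = 4.31% + 1.26 × 3.99% = 9.34%
Forecast 6.44% < required 9.34% → the stock plots below the SML → overvalued.

Overvalued; required return 9.34%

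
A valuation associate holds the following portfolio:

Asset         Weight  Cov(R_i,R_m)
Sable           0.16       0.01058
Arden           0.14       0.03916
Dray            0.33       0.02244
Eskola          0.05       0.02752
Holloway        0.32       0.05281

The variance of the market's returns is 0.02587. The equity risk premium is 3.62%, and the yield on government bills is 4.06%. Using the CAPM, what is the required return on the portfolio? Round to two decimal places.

8.66%

β_Sable = 0.01058 / 0.02587 = 0.4090
β_Arden = 0.03916 / 0.02587 = 1.5137
β_Dray = 0.02244 / 0.02587 = 0.8674
β_Eskola = 0.02752 / 0.02587 = 1.0638
β_Holloway = 0.05281 / 0.02587 = 2.0414
β_P = Σ w_i β_i = 0.16×0.4090 + 0.14×1.5137 + 0.33×0.8674 + 0.05×1.0638 + 0.32×2.0414 = 1.2700
E(R_P) = R_f + β_P × MRP = 4.06% + 1.2700 × 3.62% = 8.66%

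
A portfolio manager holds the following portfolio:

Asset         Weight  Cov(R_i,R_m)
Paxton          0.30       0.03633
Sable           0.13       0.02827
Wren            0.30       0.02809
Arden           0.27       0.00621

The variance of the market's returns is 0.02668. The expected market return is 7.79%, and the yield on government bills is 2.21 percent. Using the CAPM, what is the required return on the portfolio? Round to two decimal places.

7.37%

β_Paxton = 0.03633 / 0.02668 = 1.3617
β_Sable = 0.02827 / 0.02668 = 1.0596
β_Wren = 0.02809 / 0.02668 = 1.0528
β_Arden = 0.00621 / 0.02668 = 0.2328
β_P = Σ w_i β_i = 0.30×1.3617 + 0.13×1.0596 + 0.30×1.0528 + 0.27×0.2328 = 0.9250
MRP = 7.79% − 2.21% = 5.58%
E(R_P) = R_f + β_P × MRP = 2.21% + 0.9250 × 5.58% = 7.37%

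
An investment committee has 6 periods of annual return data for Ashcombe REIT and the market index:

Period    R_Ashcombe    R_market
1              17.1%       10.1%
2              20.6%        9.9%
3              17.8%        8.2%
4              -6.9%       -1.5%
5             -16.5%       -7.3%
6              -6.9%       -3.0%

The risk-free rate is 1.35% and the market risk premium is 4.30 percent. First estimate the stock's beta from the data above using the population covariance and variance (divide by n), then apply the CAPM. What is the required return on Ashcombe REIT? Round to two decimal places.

10.42%

Mean R_i = (17.1 + 20.6 + 17.8 − 6.9 − 16.5 − 6.9) / 6 = 4.2000%
Mean R_m = (10.1 + 9.9 + 8.2 − 1.5 − 7.3 − 3.0) / 6 = 2.7333%
Σ(R_i − R̄_i)(R_m − R̄_m) = 605.2300  ⇒  Cov = 605.2300 / 6 = 100.8717
Σ(R_m − R̄_m)² = 286.9733  ⇒  Var(R_m) = 286.9733 / 6 = 47.8289
β = Cov / Var(R_m) = 100.8717 / 47.8289 = 2.1090
E(R) = R_f + β × MRP = 1.35% + 2.1090 × 4.30% = 10.42%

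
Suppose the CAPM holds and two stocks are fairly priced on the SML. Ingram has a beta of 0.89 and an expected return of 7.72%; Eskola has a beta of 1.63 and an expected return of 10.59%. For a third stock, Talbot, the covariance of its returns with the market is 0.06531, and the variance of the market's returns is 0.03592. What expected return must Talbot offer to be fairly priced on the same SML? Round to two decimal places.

11.32%

MRP = (10.59% − 7.72%) / (1.63 − 0.89) = 3.8784%
R_f = 7.72% − 0.89 × 3.8784% = 4.2682%
β_Talbot = Cov / Var(R_m) = 0.06531 / 0.03592 = 1.8182
E(R_Talbot) = R_f + β × MRP = 4.2682% + 1.8182 × 3.8784% = 11.32%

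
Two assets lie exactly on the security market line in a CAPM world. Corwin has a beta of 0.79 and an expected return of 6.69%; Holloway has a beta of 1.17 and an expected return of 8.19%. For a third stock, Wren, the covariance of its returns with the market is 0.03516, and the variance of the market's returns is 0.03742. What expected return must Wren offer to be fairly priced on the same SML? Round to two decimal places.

7.28%

MRP = (8.19% − 6.69%) / (1.17 − 0.79) = 3.9474%
R_f = 6.69% − 0.79 × 3.9474% = 3.5716%
β_Wren = Cov / Var(R_m) = 0.03516 / 0.03742 = 0.9396
E(R_Wren) = R_f + β × MRP = 3.5716% + 0.9396 × 3.9474% = 7.28%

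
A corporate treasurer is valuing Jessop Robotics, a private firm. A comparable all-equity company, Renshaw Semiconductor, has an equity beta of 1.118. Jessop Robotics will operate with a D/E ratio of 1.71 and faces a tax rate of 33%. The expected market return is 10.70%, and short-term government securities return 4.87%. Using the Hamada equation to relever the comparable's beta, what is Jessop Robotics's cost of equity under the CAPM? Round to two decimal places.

18.86%

β_L = β_U × [1 + (1 − t)(D/E)] = 1.118 × [1 + (1 − 0.33) × 1.71]
    = 1.118 × [1 + 0.67 × 1.71] = 1.118 × 2.1457 = 2.3989
MRP = 10.70% − 4.87% = 5.83%
E(R) = R_f + β_L × MRP = 4.87% + 2.3989 × 5.83% = 18.86%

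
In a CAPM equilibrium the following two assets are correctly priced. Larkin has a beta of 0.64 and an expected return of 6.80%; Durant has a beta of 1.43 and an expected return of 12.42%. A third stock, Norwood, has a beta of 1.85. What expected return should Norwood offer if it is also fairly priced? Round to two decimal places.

15.41%

MRP (SML slope) = (12.42% − 6.80%) / (1.43 − 0.64) = 5.62% / 0.79 = 7.1139%
R_f (intercept) = 6.80% − 0.64 × 7.1139% = 2.2471%
E(R_Norwood) = R_f + β × MRP = 2.2471% + 1.85 × 7.1139% = 15.41%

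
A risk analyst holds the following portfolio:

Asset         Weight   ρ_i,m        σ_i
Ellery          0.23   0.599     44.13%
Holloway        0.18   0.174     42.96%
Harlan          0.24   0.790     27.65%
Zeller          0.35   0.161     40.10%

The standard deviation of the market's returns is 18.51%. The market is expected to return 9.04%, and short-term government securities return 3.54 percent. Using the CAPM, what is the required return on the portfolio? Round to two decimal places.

β_Ellery = 0.599 × 44.13% / 18.51% = 1.4281
β_Holloway = 0.174 × 42.96% / 18.51% = 0.4038
β_Harlan = 0.790 × 27.65% / 18.51% = 1.1801
β_Zeller = 0.161 × 40.10% / 18.51% = 0.3488
β_P = Σ w_i β_i = 0.23×1.4281 + 0.18×0.4038 + 0.24×1.1801 + 0.35×0.3488 = 0.8065
MRP = 9.04% − 3.54% = 5.50%
E(R_P) = R_f + β_P × MRP = 3.54% + 0.8065 × 5.50% = 7.98%

7.98%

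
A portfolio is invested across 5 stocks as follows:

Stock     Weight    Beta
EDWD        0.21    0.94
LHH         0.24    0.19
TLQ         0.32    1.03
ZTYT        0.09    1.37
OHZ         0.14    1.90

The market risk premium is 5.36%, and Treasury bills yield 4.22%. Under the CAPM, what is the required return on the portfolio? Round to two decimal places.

β_P = Σ w_i β_i = 0.21×0.94 + 0.24×0.19 + 0.32×1.03 + 0.09×1.37 + 0.14×1.90 = 0.9619
E(R_P) = R_f + β_P × MRP = 4.22% + 0.9619 × 5.36% = 9.38%

9.38%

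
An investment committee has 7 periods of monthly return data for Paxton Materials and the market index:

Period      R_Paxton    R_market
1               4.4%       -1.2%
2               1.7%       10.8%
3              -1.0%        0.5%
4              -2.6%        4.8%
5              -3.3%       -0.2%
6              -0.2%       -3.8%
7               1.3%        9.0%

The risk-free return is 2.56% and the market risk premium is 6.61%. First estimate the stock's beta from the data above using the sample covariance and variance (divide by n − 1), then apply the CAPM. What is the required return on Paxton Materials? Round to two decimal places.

Mean R_i = (4.4 + 1.7 − 1.0 − 2.6 − 3.3 − 0.2 + 1.3) / 7 = 0.0429%
Mean R_m = (-1.2 + 10.8 + 0.5 + 4.8 − 0.2 − 3.8 + 9.0) / 7 = 2.8429%
Σ(R_i − R̄_i)(R_m − R̄_m) = 12.3671  ⇒  Cov = 12.3671 / 6 = 2.0612
Σ(R_m − R̄_m)² = 180.2771  ⇒  Var(R_m) = 180.2771 / 6 = 30.0462
β = Cov / Var(R_m) = 2.0612 / 30.0462 = 0.0686
E(R) = R_f + β × MRP = 2.56% + 0.0686 × 6.61% = 3.01%

3.01%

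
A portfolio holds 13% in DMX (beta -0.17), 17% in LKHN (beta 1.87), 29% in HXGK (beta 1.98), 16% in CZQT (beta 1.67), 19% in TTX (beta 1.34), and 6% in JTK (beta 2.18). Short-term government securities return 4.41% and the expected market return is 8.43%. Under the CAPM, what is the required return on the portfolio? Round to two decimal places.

10.53%

β_P = Σ w_i β_i = 0.13×-0.17 + 0.17×1.87 + 0.29×1.98 + 0.16×1.67 + 0.19×1.34 + 0.06×2.18 = 1.5226
MRP = 8.43% − 4.41% = 4.02%
E(R_P) = R_f + β_P × MRP = 4.41% + 1.5226 × 4.02% = 10.53%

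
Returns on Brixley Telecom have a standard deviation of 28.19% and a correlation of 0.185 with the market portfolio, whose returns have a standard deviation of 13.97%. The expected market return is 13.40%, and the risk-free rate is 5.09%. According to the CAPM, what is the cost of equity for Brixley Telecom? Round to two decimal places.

β = ρ × σ_i / σ_m = 0.185 × 28.19% / 13.97% = 0.3733
MRP = 13.40% − 5.09% = 8.31%
E(R) = 5.09% + 0.3733 × 8.31% = 8.19%

8.19%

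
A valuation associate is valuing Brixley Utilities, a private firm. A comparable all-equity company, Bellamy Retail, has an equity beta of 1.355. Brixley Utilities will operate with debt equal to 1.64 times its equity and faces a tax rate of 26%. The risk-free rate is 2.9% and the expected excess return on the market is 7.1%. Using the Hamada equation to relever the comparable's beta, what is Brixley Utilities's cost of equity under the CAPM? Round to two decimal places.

β_L = β_U × [1 + (1 − t)(D/E)] = 1.355 × [1 + (1 − 0.26) × 1.64]
    = 1.355 × [1 + 0.74 × 1.64] = 1.355 × 2.2136 = 2.9994
E(R) = R_f + β_L × MRP = 2.9% + 2.9994 × 7.1% = 24.20%

24.20%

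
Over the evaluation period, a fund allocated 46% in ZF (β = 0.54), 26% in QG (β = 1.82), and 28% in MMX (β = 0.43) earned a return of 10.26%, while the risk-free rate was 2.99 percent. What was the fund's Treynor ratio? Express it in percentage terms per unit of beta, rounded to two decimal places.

β_P = 0.46×0.54 + 0.26×1.82 + 0.28×0.43 = 0.8420
Treynor = (R_P − R_f) / β_P = (10.26% − 2.99%) / 0.8420 = 7.27% / 0.8420 = 8.63%

8.63%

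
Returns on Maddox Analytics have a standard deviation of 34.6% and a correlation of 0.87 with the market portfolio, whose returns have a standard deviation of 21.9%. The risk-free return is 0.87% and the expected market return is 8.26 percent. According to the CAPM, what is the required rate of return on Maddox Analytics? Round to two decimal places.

11.03%

β = ρ × σ_i / σ_m = 0.87 × 34.6% / 21.9% = 1.3745
MRP = 8.26% − 0.87% = 7.39%
E(R) = 0.87% + 1.3745 × 7.39% = 11.03%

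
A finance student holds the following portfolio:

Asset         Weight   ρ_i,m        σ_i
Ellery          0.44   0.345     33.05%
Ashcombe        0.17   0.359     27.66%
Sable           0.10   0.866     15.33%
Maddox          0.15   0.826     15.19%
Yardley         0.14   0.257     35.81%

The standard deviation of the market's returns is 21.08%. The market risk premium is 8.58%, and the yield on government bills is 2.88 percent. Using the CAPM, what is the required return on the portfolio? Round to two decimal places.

7.44%

β_Ellery = 0.345 × 33.05% / 21.08% = 0.5409
β_Ashcombe = 0.359 × 27.66% / 21.08% = 0.4711
β_Sable = 0.866 × 15.33% / 21.08% = 0.6298
β_Maddox = 0.826 × 15.19% / 21.08% = 0.5952
β_Yardley = 0.257 × 35.81% / 21.08% = 0.4366
β_P = Σ w_i β_i = 0.44×0.5409 + 0.17×0.4711 + 0.10×0.6298 + 0.15×0.5952 + 0.14×0.4366 = 0.5315
E(R_P) = R_f + β_P × MRP = 2.88% + 0.5315 × 8.58% = 7.44%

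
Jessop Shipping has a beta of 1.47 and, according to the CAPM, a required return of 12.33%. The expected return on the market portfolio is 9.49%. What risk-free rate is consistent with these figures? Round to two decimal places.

3.45%

E(R) = R_f + β(E(R_m) − R_f) = R_f(1 − β) + β·E(R_m)
12.33% = R_f × (1 − 1.47) + 1.47 × 9.49%
12.33% = R_f × -0.47 + 13.9503%
R_f = (12.33% − 13.9503%) / -0.47 = 3.45%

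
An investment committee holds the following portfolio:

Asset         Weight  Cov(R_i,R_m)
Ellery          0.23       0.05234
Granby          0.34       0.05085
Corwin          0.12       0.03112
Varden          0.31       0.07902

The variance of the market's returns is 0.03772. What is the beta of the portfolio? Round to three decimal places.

β_Ellery = 0.05234 / 0.03772 = 1.3876
β_Granby = 0.05085 / 0.03772 = 1.3481
β_Corwin = 0.03112 / 0.03772 = 0.8250
β_Varden = 0.07902 / 0.03772 = 2.0949
β_P = Σ w_i β_i = 0.23×1.3876 + 0.34×1.3481 + 0.12×0.8250 + 0.31×2.0949 = 1.5259

1.526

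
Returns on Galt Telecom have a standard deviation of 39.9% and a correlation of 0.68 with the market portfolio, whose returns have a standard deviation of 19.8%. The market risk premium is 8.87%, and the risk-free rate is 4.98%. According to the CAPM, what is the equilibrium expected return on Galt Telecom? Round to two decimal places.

β = ρ × σ_i / σ_m = 0.68 × 39.9% / 19.8% = 1.3703
E(R) = 4.98% + 1.3703 × 8.87% = 17.13%

17.13%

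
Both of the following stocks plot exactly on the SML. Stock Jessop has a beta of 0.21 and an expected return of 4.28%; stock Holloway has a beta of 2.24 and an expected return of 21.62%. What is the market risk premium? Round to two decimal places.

Both satisfy E(R) = R_f + β·MRP, so the slope of the SML is
MRP = (21.62% − 4.28%) / (2.24 − 0.21) = 17.34% / 2.03 = 8.5419%

8.54%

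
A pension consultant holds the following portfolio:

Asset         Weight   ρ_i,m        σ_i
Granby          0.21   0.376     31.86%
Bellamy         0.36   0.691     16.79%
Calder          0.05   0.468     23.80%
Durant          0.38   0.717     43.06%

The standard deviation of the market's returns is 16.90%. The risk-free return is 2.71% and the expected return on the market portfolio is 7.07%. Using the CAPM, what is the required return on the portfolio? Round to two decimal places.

β_Granby = 0.376 × 31.86% / 16.90% = 0.7088
β_Bellamy = 0.691 × 16.79% / 16.90% = 0.6865
β_Calder = 0.468 × 23.80% / 16.90% = 0.6591
β_Durant = 0.717 × 43.06% / 16.90% = 1.8269
β_P = Σ w_i β_i = 0.21×0.7088 + 0.36×0.6865 + 0.05×0.6591 + 0.38×1.8269 = 1.1232
MRP = 7.07% − 2.71% = 4.36%
E(R_P) = R_f + β_P × MRP = 2.71% + 1.1232 × 4.36% = 7.61%

7.61%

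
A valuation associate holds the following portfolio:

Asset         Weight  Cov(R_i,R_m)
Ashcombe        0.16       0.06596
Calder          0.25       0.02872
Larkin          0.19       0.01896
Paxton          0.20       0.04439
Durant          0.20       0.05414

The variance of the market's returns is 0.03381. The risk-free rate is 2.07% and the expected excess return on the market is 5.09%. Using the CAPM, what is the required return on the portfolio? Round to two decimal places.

β_Ashcombe = 0.06596 / 0.03381 = 1.9509
β_Calder = 0.02872 / 0.03381 = 0.8495
β_Larkin = 0.01896 / 0.03381 = 0.5608
β_Paxton = 0.04439 / 0.03381 = 1.3129
β_Durant = 0.05414 / 0.03381 = 1.6013
β_P = Σ w_i β_i = 0.16×1.9509 + 0.25×0.8495 + 0.19×0.5608 + 0.20×1.3129 + 0.20×1.6013 = 1.2139
E(R_P) = R_f + β_P × MRP = 2.07% + 1.2139 × 5.09% = 8.25%

8.25%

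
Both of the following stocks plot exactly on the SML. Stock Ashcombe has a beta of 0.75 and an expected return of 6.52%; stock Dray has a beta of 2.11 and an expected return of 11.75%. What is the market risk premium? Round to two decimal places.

Both satisfy E(R) = R_f + β·MRP, so the slope of the SML is
MRP = (11.75% − 6.52%) / (2.11 − 0.75) = 5.23% / 1.36 = 3.8456%

3.85%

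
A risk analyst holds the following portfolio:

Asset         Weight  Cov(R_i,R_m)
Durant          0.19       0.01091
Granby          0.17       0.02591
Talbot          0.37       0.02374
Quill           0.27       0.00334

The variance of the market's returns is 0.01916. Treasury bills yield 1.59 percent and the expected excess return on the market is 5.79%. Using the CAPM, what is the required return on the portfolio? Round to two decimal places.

β_Durant = 0.01091 / 0.01916 = 0.5694
β_Granby = 0.02591 / 0.01916 = 1.3523
β_Talbot = 0.02374 / 0.01916 = 1.2390
β_Quill = 0.00334 / 0.01916 = 0.1743
β_P = Σ w_i β_i = 0.19×0.5694 + 0.17×1.3523 + 0.37×1.2390 + 0.27×0.1743 = 0.8436
E(R_P) = R_f + β_P × MRP = 1.59% + 0.8436 × 5.79% = 6.47%

6.47%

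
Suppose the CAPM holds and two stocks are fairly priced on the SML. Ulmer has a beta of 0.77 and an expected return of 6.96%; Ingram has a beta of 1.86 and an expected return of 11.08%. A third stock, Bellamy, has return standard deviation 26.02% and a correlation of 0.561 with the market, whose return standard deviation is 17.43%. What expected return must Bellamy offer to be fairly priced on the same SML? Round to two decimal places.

MRP = (11.08% − 6.96%) / (1.86 − 0.77) = 3.7798%
R_f = 6.96% − 0.77 × 3.7798% = 4.0496%
β_Bellamy = ρ·σ_i/σ_m = 0.561 × 26.02 / 17.43 = 0.8375
E(R_Bellamy) = R_f + β × MRP = 4.0496% + 0.8375 × 3.7798% = 7.22%

7.22%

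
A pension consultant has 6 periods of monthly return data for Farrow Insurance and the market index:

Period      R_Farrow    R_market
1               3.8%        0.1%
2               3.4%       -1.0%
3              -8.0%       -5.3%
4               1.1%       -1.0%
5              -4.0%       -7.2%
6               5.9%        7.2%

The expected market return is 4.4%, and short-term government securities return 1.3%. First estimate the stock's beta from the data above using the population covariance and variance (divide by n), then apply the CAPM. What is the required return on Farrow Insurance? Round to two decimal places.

4.08%

Mean R_i = (3.8 + 3.4 − 8.0 + 1.1 − 4.0 + 5.9) / 6 = 0.3667%
Mean R_m = (0.1 − 1.0 − 5.3 − 1.0 − 7.2 + 7.2) / 6 = -1.2000%
Σ(R_i − R̄_i)(R_m − R̄_m) = 112.2000  ⇒  Cov = 112.2000 / 6 = 18.7000
Σ(R_m − R̄_m)² = 125.1400  ⇒  Var(R_m) = 125.1400 / 6 = 20.8567
β = Cov / Var(R_m) = 18.7000 / 20.8567 = 0.8966
MRP = 4.4% − 1.3% = 3.10%
E(R) = R_f + β × MRP = 1.3% + 0.8966 × 3.1% = 4.08%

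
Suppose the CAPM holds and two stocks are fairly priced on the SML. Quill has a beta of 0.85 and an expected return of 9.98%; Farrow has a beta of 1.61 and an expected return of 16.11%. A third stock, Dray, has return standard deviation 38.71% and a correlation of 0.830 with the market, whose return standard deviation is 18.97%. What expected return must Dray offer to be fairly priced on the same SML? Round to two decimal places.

16.79%

MRP = (16.11% − 9.98%) / (1.61 − 0.85) = 8.0658%
R_f = 9.98% − 0.85 × 8.0658% = 3.1241%
β_Dray = ρ·σ_i/σ_m = 0.830 × 38.71 / 18.97 = 1.6937
E(R_Dray) = R_f + β × MRP = 3.1241% + 1.6937 × 8.0658% = 16.79%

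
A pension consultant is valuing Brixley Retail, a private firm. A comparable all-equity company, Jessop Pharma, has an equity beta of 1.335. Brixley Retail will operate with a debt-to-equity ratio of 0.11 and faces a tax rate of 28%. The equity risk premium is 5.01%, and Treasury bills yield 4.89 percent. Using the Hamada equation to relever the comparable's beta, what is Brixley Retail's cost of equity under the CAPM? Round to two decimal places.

12.11%

β_L = β_U × [1 + (1 − t)(D/E)] = 1.335 × [1 + (1 − 0.28) × 0.11]
    = 1.335 × [1 + 0.72 × 0.11] = 1.335 × 1.0792 = 1.4407
E(R) = R_f + β_L × MRP = 4.89% + 1.4407 × 5.01% = 12.11%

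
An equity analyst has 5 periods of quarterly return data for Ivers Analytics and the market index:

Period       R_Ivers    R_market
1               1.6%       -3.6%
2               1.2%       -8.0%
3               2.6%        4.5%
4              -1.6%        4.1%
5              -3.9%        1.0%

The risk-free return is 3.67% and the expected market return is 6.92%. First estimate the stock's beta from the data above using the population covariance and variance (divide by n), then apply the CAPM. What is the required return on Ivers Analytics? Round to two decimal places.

3.27%

Mean R_i = (1.6 + 1.2 + 2.6 − 1.6 − 3.9) / 5 = -0.0200%
Mean R_m = (-3.6 − 8.0 + 4.5 + 4.1 + 1.0) / 5 = -0.4000%
Σ(R_i − R̄_i)(R_m − R̄_m) = -14.1600  ⇒  Cov = -14.1600 / 5 = -2.8320
Σ(R_m − R̄_m)² = 114.2200  ⇒  Var(R_m) = 114.2200 / 5 = 22.8440
β = Cov / Var(R_m) = -2.8320 / 22.8440 = -0.1240
MRP = 6.92% − 3.67% = 3.25%
E(R) = R_f + β × MRP = 3.67% + -0.1240 × 3.25% = 3.27%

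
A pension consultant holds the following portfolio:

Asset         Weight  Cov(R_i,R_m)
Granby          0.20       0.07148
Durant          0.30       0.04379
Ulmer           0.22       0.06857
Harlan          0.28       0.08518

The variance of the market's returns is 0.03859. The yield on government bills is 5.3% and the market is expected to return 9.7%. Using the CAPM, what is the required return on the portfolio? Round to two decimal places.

β_Granby = 0.07148 / 0.03859 = 1.8523
β_Durant = 0.04379 / 0.03859 = 1.1347
β_Ulmer = 0.06857 / 0.03859 = 1.7769
β_Harlan = 0.08518 / 0.03859 = 2.2073
β_P = Σ w_i β_i = 0.20×1.8523 + 0.30×1.1347 + 0.22×1.7769 + 0.28×2.2073 = 1.7198
MRP = 9.7% − 5.3% = 4.40%
E(R_P) = R_f + β_P × MRP = 5.3% + 1.7198 × 4.4% = 12.87%

12.87%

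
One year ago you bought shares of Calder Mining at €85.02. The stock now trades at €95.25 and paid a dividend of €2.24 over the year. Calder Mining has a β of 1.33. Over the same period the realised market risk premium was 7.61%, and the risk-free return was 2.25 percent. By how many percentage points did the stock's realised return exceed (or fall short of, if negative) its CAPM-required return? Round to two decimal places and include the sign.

+2.30%

Realised HPR = (P1 + D1 − P0) / P0 = (95.25 + 2.24 − 85.02) / 85.02 = 12.47 / 85.02 = 14.6671%
CAPM required = R_f + β·MRP = 2.25% + 1.33 × 7.61% = 12.3713%
α = realised − required = 14.6671% − 12.3713% = +2.30%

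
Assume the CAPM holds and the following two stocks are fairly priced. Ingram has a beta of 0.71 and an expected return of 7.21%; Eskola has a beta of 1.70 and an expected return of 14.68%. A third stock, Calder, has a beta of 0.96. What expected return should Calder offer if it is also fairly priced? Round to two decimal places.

MRP (SML slope) = (14.68% − 7.21%) / (1.70 − 0.71) = 7.47% / 0.99 = 7.5455%
R_f (intercept) = 7.21% − 0.71 × 7.5455% = 1.8527%
E(R_Calder) = R_f + β × MRP = 1.8527% + 0.96 × 7.5455% = 9.10%

9.10%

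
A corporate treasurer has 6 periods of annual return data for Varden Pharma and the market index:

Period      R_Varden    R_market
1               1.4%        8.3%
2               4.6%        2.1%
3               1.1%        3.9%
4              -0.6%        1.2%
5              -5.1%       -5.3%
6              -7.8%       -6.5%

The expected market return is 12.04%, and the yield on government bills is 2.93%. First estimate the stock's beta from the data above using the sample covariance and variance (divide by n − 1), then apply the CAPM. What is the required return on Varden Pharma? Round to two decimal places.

9.07%

Mean R_i = (1.4 + 4.6 + 1.1 − 0.6 − 5.1 − 7.8) / 6 = -1.0667%
Mean R_m = (8.3 + 2.1 + 3.9 + 1.2 − 5.3 − 6.5) / 6 = 0.6167%
Σ(R_i − R̄_i)(R_m − R̄_m) = 106.5267  ⇒  Cov = 106.5267 / 5 = 21.3053
Σ(R_m − R̄_m)² = 158.0083  ⇒  Var(R_m) = 158.0083 / 5 = 31.6017
β = Cov / Var(R_m) = 21.3053 / 31.6017 = 0.6742
MRP = 12.04% − 2.93% = 9.11%
E(R) = R_f + β × MRP = 2.93% + 0.6742 × 9.11% = 9.07%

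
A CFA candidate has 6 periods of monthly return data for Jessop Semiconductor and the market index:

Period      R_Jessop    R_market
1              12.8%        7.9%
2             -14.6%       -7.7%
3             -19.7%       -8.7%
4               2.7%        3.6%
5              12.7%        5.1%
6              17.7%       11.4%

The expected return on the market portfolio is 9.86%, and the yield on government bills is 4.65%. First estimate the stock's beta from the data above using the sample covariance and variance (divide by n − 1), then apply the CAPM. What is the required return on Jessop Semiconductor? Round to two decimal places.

Mean R_i = (12.8 − 14.6 − 19.7 + 2.7 + 12.7 + 17.7) / 6 = 1.9333%
Mean R_m = (7.9 − 7.7 − 8.7 + 3.6 + 5.1 + 11.4) / 6 = 1.9333%
Σ(R_i − R̄_i)(R_m − R̄_m) = 638.7733  ⇒  Cov = 638.7733 / 5 = 127.7547
Σ(R_m − R̄_m)² = 343.8933  ⇒  Var(R_m) = 343.8933 / 5 = 68.7787
β = Cov / Var(R_m) = 127.7547 / 68.7787 = 1.8575
MRP = 9.86% − 4.65% = 5.21%
E(R) = R_f + β × MRP = 4.65% + 1.8575 × 5.21% = 14.33%

14.33%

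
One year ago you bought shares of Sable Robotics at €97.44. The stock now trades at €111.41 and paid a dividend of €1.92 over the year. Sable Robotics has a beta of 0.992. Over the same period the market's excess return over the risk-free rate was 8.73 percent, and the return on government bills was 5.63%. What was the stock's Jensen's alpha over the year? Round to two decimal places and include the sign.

+2.02%

Realised HPR = (P1 + D1 − P0) / P0 = (111.41 + 1.92 − 97.44) / 97.44 = 15.89 / 97.44 = 16.3075%
CAPM required = R_f + β·MRP = 5.63% + 0.992 × 8.73% = 14.29016%
α = realised − required = 16.3075% − 14.29016% = +2.02%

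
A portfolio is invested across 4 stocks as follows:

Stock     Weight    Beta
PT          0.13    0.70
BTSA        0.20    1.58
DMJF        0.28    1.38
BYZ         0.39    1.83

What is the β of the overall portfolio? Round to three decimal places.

1.507

β_P = Σ w_i β_i = 0.13×0.70 + 0.20×1.58 + 0.28×1.38 + 0.39×1.83 = 1.5071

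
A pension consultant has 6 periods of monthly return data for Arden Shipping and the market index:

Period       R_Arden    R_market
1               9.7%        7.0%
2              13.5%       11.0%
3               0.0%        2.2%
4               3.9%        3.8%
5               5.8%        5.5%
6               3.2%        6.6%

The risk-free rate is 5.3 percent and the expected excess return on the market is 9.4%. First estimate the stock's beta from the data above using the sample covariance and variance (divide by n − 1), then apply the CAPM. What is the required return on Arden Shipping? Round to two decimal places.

Mean R_i = (9.7 + 13.5 + 0.0 + 3.9 + 5.8 + 3.2) / 6 = 6.0167%
Mean R_m = (7.0 + 11.0 + 2.2 + 3.8 + 5.5 + 6.6) / 6 = 6.0167%
Σ(R_i − R̄_i)(R_m − R̄_m) = 67.0383  ⇒  Cov = 67.0383 / 5 = 13.4077
Σ(R_m − R̄_m)² = 45.8883  ⇒  Var(R_m) = 45.8883 / 5 = 9.1777
β = Cov / Var(R_m) = 13.4077 / 9.1777 = 1.4609
E(R) = R_f + β × MRP = 5.3% + 1.4609 × 9.4% = 19.03%

19.03%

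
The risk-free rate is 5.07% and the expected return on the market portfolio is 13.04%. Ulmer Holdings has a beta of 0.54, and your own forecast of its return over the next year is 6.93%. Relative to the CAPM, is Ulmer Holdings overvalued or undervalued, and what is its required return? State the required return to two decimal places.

Overvalued; required return 9.37%

MRP = 13.04% − 5.07% = 7.97%
Required return = R_f + β·MRP = 5.07% + 0.54 × 7.97% = 9.37%
Forecast 6.93% < required 9.37% → the stock plots below the SML → overvalued.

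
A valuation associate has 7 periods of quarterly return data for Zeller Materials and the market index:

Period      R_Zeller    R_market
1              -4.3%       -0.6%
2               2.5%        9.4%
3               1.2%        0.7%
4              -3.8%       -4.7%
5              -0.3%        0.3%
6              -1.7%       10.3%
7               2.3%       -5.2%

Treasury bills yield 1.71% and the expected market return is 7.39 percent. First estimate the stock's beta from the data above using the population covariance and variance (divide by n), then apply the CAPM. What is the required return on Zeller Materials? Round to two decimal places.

2.23%

Mean R_i = (-4.3 + 2.5 + 1.2 − 3.8 − 0.3 − 1.7 + 2.3) / 7 = -0.5857%
Mean R_m = (-0.6 + 9.4 + 0.7 − 4.7 + 0.3 + 10.3 − 5.2) / 7 = 1.4571%
Σ(R_i − R̄_i)(R_m − R̄_m) = 21.1943  ⇒  Cov = 21.1943 / 7 = 3.0278
Σ(R_m − R̄_m)² = 229.6571  ⇒  Var(R_m) = 229.6571 / 7 = 32.8082
β = Cov / Var(R_m) = 3.0278 / 32.8082 = 0.0923
MRP = 7.39% − 1.71% = 5.68%
E(R) = R_f + β × MRP = 1.71% + 0.0923 × 5.68% = 2.23%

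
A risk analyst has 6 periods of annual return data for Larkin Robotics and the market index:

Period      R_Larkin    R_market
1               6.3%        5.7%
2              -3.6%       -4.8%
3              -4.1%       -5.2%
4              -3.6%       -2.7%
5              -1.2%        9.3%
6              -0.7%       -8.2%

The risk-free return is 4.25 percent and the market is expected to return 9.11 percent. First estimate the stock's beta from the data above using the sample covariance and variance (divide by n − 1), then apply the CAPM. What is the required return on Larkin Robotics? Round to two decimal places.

Mean R_i = (6.3 − 3.6 − 4.1 − 3.6 − 1.2 − 0.7) / 6 = -1.1500%
Mean R_m = (5.7 − 4.8 − 5.2 − 2.7 + 9.3 − 8.2) / 6 = -0.9833%
Σ(R_i − R̄_i)(R_m − R̄_m) = 72.0250  ⇒  Cov = 72.0250 / 5 = 14.4050
Σ(R_m − R̄_m)² = 237.7883  ⇒  Var(R_m) = 237.7883 / 5 = 47.5577
β = Cov / Var(R_m) = 14.4050 / 47.5577 = 0.3029
MRP = 9.11% − 4.25% = 4.86%
E(R) = R_f + β × MRP = 4.25% + 0.3029 × 4.86% = 5.72%

5.72%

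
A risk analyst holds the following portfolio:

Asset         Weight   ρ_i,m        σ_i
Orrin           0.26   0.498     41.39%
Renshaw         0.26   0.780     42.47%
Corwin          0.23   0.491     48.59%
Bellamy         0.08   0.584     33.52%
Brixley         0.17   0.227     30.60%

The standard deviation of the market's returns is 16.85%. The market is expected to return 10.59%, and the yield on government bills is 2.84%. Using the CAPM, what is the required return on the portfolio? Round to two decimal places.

β_Orrin = 0.498 × 41.39% / 16.85% = 1.2233
β_Renshaw = 0.780 × 42.47% / 16.85% = 1.9660
β_Corwin = 0.491 × 48.59% / 16.85% = 1.4159
β_Bellamy = 0.584 × 33.52% / 16.85% = 1.1618
β_Brixley = 0.227 × 30.60% / 16.85% = 0.4122
β_P = Σ w_i β_i = 0.26×1.2233 + 0.26×1.9660 + 0.23×1.4159 + 0.08×1.1618 + 0.17×0.4122 = 1.3179
MRP = 10.59% − 2.84% = 7.75%
E(R_P) = R_f + β_P × MRP = 2.84% + 1.3179 × 7.75% = 13.05%

13.05%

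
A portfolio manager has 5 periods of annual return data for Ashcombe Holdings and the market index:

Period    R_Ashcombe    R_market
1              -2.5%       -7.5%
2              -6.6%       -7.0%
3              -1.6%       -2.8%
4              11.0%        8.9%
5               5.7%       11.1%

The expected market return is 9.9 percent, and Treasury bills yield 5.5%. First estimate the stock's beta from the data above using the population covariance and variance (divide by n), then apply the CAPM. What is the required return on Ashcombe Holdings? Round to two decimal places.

8.69%

Mean R_i = (-2.5 − 6.6 − 1.6 + 11.0 + 5.7) / 5 = 1.2000%
Mean R_m = (-7.5 − 7.0 − 2.8 + 8.9 + 11.1) / 5 = 0.5400%
Σ(R_i − R̄_i)(R_m − R̄_m) = 227.3600  ⇒  Cov = 227.3600 / 5 = 45.4720
Σ(R_m − R̄_m)² = 314.0520  ⇒  Var(R_m) = 314.0520 / 5 = 62.8104
β = Cov / Var(R_m) = 45.4720 / 62.8104 = 0.7240
MRP = 9.9% − 5.5% = 4.40%
E(R) = R_f + β × MRP = 5.5% + 0.7240 × 4.4% = 8.69%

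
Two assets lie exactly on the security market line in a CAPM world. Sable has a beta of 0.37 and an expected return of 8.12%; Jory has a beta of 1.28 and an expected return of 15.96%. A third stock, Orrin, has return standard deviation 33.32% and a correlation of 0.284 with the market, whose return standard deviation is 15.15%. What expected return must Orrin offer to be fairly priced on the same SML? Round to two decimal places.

10.31%

MRP = (15.96% − 8.12%) / (1.28 − 0.37) = 8.6154%
R_f = 8.12% − 0.37 × 8.6154% = 4.9323%
β_Orrin = ρ·σ_i/σ_m = 0.284 × 33.32 / 15.15 = 0.6246
E(R_Orrin) = R_f + β × MRP = 4.9323% + 0.6246 × 8.6154% = 10.31%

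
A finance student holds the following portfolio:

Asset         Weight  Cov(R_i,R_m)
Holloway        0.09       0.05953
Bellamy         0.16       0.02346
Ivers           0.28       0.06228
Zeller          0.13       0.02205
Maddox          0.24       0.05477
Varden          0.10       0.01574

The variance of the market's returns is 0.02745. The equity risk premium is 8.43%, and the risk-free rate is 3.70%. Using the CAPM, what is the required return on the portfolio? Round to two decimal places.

β_Holloway = 0.05953 / 0.02745 = 2.1687
β_Bellamy = 0.02346 / 0.02745 = 0.8546
β_Ivers = 0.06228 / 0.02745 = 2.2689
β_Zeller = 0.02205 / 0.02745 = 0.8033
β_Maddox = 0.05477 / 0.02745 = 1.9953
β_Varden = 0.01574 / 0.02745 = 0.5734
β_P = Σ w_i β_i = 0.09×2.1687 + 0.16×0.8546 + 0.28×2.2689 + 0.13×0.8033 + 0.24×1.9953 + 0.10×0.5734 = 1.6079
E(R_P) = R_f + β_P × MRP = 3.70% + 1.6079 × 8.43% = 17.25%

17.25%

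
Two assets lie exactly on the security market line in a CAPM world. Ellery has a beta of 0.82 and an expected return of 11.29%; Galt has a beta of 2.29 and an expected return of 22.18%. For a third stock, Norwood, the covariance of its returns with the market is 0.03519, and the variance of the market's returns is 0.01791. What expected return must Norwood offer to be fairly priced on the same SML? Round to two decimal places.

19.77%

MRP = (22.18% − 11.29%) / (2.29 − 0.82) = 7.4082%
R_f = 11.29% − 0.82 × 7.4082% = 5.2153%
β_Norwood = Cov / Var(R_m) = 0.03519 / 0.01791 = 1.9648
E(R_Norwood) = R_f + β × MRP = 5.2153% + 1.9648 × 7.4082% = 19.77%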